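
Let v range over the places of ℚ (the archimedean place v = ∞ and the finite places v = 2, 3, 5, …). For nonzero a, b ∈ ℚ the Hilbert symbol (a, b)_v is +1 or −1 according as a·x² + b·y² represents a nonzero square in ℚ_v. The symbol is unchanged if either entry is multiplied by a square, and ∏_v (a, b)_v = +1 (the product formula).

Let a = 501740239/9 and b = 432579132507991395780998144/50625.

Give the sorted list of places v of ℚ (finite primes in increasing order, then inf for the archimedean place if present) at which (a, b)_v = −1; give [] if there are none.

Mod squares: a ≡ 501740239, b ≡ 1678061. Check v ∈ {∞, 2, 3, 5, 7, 11, 13, 19, 23, 31, 37}.
v=13: a=13^1·(≡6), b=13^2·(≡7) mod 13; (6|13)=-1, (7|13)=-1; (−1)^{1·2·6}·(-1)^2·(-1)^1 = -1.
v=31: a=31^1·(≡18), b=31^3·(≡14) mod 31; (18|31)=+1, (14|31)=+1; (−1)^{1·3·15}·(+1)^3·(+1)^1 = -1.
v=5: a=5^0·(≡1), b=5^-4·(≡4) mod 5; (1|5)=+1, (4|5)=+1; (−1)^{0·-4·2}·(+1)^-4·(+1)^0 = +1.
v=19: a=19^1·(≡13), b=19^3·(≡5) mod 19; (13|19)=-1, (5|19)=+1; (−1)^{1·3·9}·(-1)^3·(+1)^1 = +1.
v=23: a=23^1·(≡16), b=23^2·(≡13) mod 23; (16|23)=+1, (13|23)=+1; (−1)^{1·2·11}·(+1)^2·(+1)^1 = +1.
v=11: a=11^1·(≡8), b=11^3·(≡3) mod 11; (8|11)=-1, (3|11)=+1; (−1)^{1·3·5}·(-1)^3·(+1)^1 = +1.
v=2: v_2(a)=0, v_2(b)=10; units ≡ 7, 5 (mod 8); ε·ε+αω+βω = 1·0+0·1+10·0 ≡ 0  ⇒  (a,b)_2 = +1.
v=∞: 501740239 > 0 and 1678061 > 0  ⇒  (a,b)_∞ = +1.
v=37: a=37^1·(≡34), b=37^3·(≡16) mod 37; (34|37)=+1, (16|37)=+1; (−1)^{1·3·18}·(+1)^3·(+1)^1 = +1.
v=3: a=3^-2·(≡1), b=3^-4·(≡2) mod 3; (1|3)=+1, (2|3)=-1; (−1)^{-2·-4·1}·(+1)^-4·(-1)^-2 = +1.
v=7: a=7^1·(≡6), b=7^3·(≡1) mod 7; (6|7)=-1, (1|7)=+1; (−1)^{1·3·3}·(-1)^3·(+1)^1 = +1.
Ram(501740239, 1678061) = {13, 31}; no ℚ_13-point on the conic.

[13, 31]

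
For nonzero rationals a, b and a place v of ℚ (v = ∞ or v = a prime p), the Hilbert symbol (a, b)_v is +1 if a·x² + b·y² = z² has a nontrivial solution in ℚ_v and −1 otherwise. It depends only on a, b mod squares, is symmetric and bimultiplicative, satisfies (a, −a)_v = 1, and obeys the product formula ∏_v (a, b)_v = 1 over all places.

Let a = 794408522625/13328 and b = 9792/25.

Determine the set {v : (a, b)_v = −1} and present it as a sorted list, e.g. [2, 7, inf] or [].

(a, b) ≡ (2052665, 17) mod (ℚ^×)²; places V = {2, 3, 5, 7, 17, 19, 31, 41, ∞}.
(a,b)_41: α=1, u≡23; β=0, v≡3 (mod 41); (23|41)=+1, (3|41)=-1; sign (−1)^0·+1^0·-1^1 = -1.
(a,b)_19: α=3, u≡4; β=0, v≡17 (mod 19); (4|19)=+1, (17|19)=+1; sign (−1)^0·+1^0·+1^3 = +1.
(a,b)_31: α=1, u≡11; β=0, v≡11 (mod 31); (11|31)=-1, (11|31)=-1; sign (−1)^0·-1^0·-1^1 = -1.
(a,b)_7: α=-2, u≡3; β=0, v≡5 (mod 7); (3|7)=-1, (5|7)=-1; sign (−1)^0·-1^0·-1^-2 = +1.
(a,b)_17: α=-1, u≡5; β=1, v≡4 (mod 17); (5|17)=-1, (4|17)=+1; sign (−1)^0·-1^1·+1^-1 = -1.
(a,b)_2: α=-4, β=6; u≡1, v≡1 (mod 8); ε(u)ε(v)=0·0, αω(v)=-4·0, βω(u)=6·0; sum ≡ 0  ⇒  +1.
(a,b)_5: α=3, u≡2; β=-2, v≡2 (mod 5); (2|5)=-1, (2|5)=-1; sign (−1)^0·-1^-2·-1^3 = -1.
(a,b)_3: α=6, u≡2; β=2, v≡2 (mod 3); (2|3)=-1, (2|3)=-1; sign (−1)^0·-1^2·-1^6 = +1.
(a,b)_∞: sgn(2052665)=+, sgn(17)=+, so +1.
(2052665, 17 / ℚ) ramifies at {5, 17, 31, 41}: a division algebra.

[5, 17, 31, 41]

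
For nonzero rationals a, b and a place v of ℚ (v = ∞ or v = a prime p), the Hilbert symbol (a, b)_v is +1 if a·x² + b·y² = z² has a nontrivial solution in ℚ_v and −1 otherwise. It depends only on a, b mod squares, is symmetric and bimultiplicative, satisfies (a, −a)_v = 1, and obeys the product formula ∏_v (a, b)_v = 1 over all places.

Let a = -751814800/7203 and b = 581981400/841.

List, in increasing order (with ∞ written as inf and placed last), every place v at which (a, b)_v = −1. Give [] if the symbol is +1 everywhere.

[2, 3, 11, 19]

Mod squares: a ≡ -10659, b ≡ 646646. Check v ∈ {∞, 2, 3, 5, 7, 11, 13, 17, 19, 23, 29}.
v=17: a=17^1·(≡1), b=17^1·(≡1) mod 17; (1|17)=+1, (1|17)=+1; (−1)^{1·1·8}·(+1)^1·(+1)^1 = +1.
v=19: a=19^1·(≡5), b=19^1·(≡7) mod 19; (5|19)=+1, (7|19)=+1; (−1)^{1·1·9}·(+1)^1·(+1)^1 = -1.
v=23: a=23^2·(≡4), b=23^0·(≡2) mod 23; (4|23)=+1, (2|23)=+1; (−1)^{2·0·11}·(+1)^0·(+1)^2 = +1.
v=2: v_2(a)=4, v_2(b)=3; units ≡ 5, 3 (mod 8); ε·ε+αω+βω = 0·1+4·1+3·1 ≡ 1  ⇒  (a,b)_2 = -1.
v=11: a=11^1·(≡8), b=11^1·(≡8) mod 11; (8|11)=-1, (8|11)=-1; (−1)^{1·1·5}·(-1)^1·(-1)^1 = -1.
v=13: a=13^0·(≡4), b=13^1·(≡10) mod 13; (4|13)=+1, (10|13)=+1; (−1)^{0·1·6}·(+1)^1·(+1)^0 = +1.
v=29: a=29^0·(≡23), b=29^-2·(≡4) mod 29; (23|29)=+1, (4|29)=+1; (−1)^{0·-2·14}·(+1)^-2·(+1)^0 = +1.
v=3: a=3^-1·(≡2), b=3^2·(≡2) mod 3; (2|3)=-1, (2|3)=-1; (−1)^{-1·2·1}·(-1)^2·(-1)^-1 = -1.
v=7: a=7^-4·(≡4), b=7^1·(≡3) mod 7; (4|7)=+1, (3|7)=-1; (−1)^{-4·1·3}·(+1)^1·(-1)^-4 = +1.
v=∞: -10659 < 0 and 646646 > 0  ⇒  (a,b)_∞ = +1.
v=5: a=5^2·(≡1), b=5^2·(≡1) mod 5; (1|5)=+1, (1|5)=+1; (−1)^{2·2·2}·(+1)^2·(+1)^2 = +1.
(-10659, 646646 / ℚ) ramifies at {2, 3, 11, 19}: a division algebra.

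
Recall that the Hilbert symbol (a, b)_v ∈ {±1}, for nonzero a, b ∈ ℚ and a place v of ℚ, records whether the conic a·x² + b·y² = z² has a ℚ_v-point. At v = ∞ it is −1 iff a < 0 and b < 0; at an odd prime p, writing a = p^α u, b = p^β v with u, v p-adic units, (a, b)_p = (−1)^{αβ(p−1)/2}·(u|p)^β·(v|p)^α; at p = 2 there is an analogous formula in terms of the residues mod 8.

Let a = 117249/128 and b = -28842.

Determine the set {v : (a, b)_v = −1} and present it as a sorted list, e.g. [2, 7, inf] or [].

Mod squares: a ≡ 1938, b ≡ -28842. Check v ∈ {∞, 2, 3, 11, 17, 19, 23}.
v=3: a=3^1·(≡1), b=3^1·(≡1) mod 3; (1|3)=+1, (1|3)=+1; (−1)^{1·1·1}·(+1)^1·(+1)^1 = -1.
v=11: a=11^2·(≡8), b=11^1·(≡7) mod 11; (8|11)=-1, (7|11)=-1; (−1)^{2·1·5}·(-1)^1·(-1)^2 = -1.
v=2: v_2(a)=-7, v_2(b)=1; units ≡ 1, 3 (mod 8); ε·ε+αω+βω = 0·1+-7·1+1·0 ≡ 1  ⇒  (a,b)_2 = -1.
v=19: a=19^1·(≡16), b=19^1·(≡2) mod 19; (16|19)=+1, (2|19)=-1; (−1)^{1·1·9}·(+1)^1·(-1)^1 = +1.
v=17: a=17^1·(≡7), b=17^0·(≡7) mod 17; (7|17)=-1, (7|17)=-1; (−1)^{1·0·8}·(-1)^0·(-1)^1 = -1.
v=∞: 1938 > 0 and -28842 < 0  ⇒  (a,b)_∞ = +1.
v=23: a=23^0·(≡12), b=23^1·(≡11) mod 23; (12|23)=+1, (11|23)=-1; (−1)^{0·1·11}·(+1)^1·(-1)^0 = +1.
Ram(1938, -28842) = {2, 3, 11, 17}; no ℚ_2-point on the conic.

[2, 3, 11, 17]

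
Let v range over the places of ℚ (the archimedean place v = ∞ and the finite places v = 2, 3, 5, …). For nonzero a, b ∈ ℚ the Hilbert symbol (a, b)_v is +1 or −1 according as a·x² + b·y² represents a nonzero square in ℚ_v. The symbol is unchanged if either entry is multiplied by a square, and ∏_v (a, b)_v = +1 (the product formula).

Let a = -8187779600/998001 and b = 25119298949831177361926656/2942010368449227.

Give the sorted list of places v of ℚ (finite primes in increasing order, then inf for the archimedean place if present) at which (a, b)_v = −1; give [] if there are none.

(a, b) ≡ (-1001, 462) mod (ℚ^×)²; places V = {2, 3, 5, 7, 11, 13, 17, 23, 37, 41, 43, ∞}.
(a,b)_43: α=0, u≡9; β=-2, v≡26 (mod 43); (9|43)=+1, (26|43)=-1; sign (−1)^0·+1^-2·-1^0 = +1.
(a,b)_7: α=1, u≡2; β=3, v≡5 (mod 7); (2|7)=+1, (5|7)=-1; sign (−1)^1·+1^3·-1^1 = +1.
(a,b)_11: α=3, u≡10; β=7, v≡4 (mod 11); (10|11)=-1, (4|11)=+1; sign (−1)^1·-1^7·+1^3 = +1.
(a,b)_41: α=0, u≡38; β=2, v≡17 (mod 41); (38|41)=-1, (17|41)=-1; sign (−1)^0·-1^2·-1^0 = +1.
(a,b)_∞: sgn(-1001)=−, sgn(462)=+, so +1.
(a,b)_23: α=0, u≡19; β=2, v≡16 (mod 23); (19|23)=-1, (16|23)=+1; sign (−1)^0·-1^2·+1^0 = +1.
(a,b)_5: α=2, u≡1; β=0, v≡3 (mod 5); (1|5)=+1, (3|5)=-1; sign (−1)^0·+1^0·-1^2 = +1.
(a,b)_17: α=0, u≡2; β=2, v≡7 (mod 17); (2|17)=+1, (7|17)=-1; sign (−1)^0·+1^2·-1^0 = +1.
(a,b)_2: α=4, β=9; u≡7, v≡7 (mod 8); ε(u)ε(v)=1·1, αω(v)=4·0, βω(u)=9·0; sum ≡ 1  ⇒  -1.
(a,b)_3: α=-6, u≡1; β=-19, v≡1 (mod 3); (1|3)=+1, (1|3)=+1; sign (−1)^0·+1^-19·+1^-6 = +1.
(a,b)_13: α=3, u≡10; β=4, v≡7 (mod 13); (10|13)=+1, (7|13)=-1; sign (−1)^0·+1^4·-1^3 = -1.
(a,b)_37: α=-2, u≡22; β=-2, v≡8 (mod 37); (22|37)=-1, (8|37)=-1; sign (−1)^0·-1^-2·-1^-2 = +1.
(-1001, 462 / ℚ) ramifies at {2, 13}: a division algebra.

[2, 13]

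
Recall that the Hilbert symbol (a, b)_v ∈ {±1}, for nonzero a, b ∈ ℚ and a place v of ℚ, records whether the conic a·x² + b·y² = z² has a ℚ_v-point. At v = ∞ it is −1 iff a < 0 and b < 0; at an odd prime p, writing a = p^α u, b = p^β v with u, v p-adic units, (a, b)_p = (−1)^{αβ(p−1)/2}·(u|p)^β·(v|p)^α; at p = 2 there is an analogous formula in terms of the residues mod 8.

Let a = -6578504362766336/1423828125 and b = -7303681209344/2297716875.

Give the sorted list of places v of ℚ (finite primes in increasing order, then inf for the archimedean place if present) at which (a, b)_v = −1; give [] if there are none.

[3, 5, 11, inf]

(a, b) ≡ (-55, -663) mod (ℚ^×)²; places V = {2, 3, 5, 7, 11, 13, 17, 19, 23, 41, ∞}.
(a,b)_5: α=-9, u≡1; β=-4, v≡3 (mod 5); (1|5)=+1, (3|5)=-1; sign (−1)^0·+1^-4·-1^-9 = -1.
(a,b)_13: α=4, u≡3; β=3, v≡12 (mod 13); (3|13)=+1, (12|13)=+1; sign (−1)^0·+1^3·+1^4 = +1.
(a,b)_17: α=2, u≡15; β=1, v≡14 (mod 17); (15|17)=+1, (14|17)=-1; sign (−1)^0·+1^1·-1^2 = +1.
(a,b)_41: α=0, u≡24; β=-2, v≡30 (mod 41); (24|41)=-1, (30|41)=-1; sign (−1)^0·-1^-2·-1^0 = +1.
(a,b)_∞: sgn(-55)=−, sgn(-663)=−, so -1.
(a,b)_7: α=2, u≡4; β=0, v≡2 (mod 7); (4|7)=+1, (2|7)=+1; sign (−1)^0·+1^0·+1^2 = +1.
(a,b)_3: α=-6, u≡2; β=-7, v≡1 (mod 3); (2|3)=-1, (1|3)=+1; sign (−1)^0·-1^-7·+1^-6 = -1.
(a,b)_19: α=2, u≡14; β=2, v≡15 (mod 19); (14|19)=-1, (15|19)=-1; sign (−1)^0·-1^2·-1^2 = +1.
(a,b)_2: α=12, β=10; u≡1, v≡1 (mod 8); ε(u)ε(v)=0·0, αω(v)=12·0, βω(u)=10·0; sum ≡ 0  ⇒  +1.
(a,b)_23: α=0, u≡22; β=2, v≡13 (mod 23); (22|23)=-1, (13|23)=+1; sign (−1)^0·-1^2·+1^0 = +1.
(a,b)_11: α=1, u≡10; β=0, v≡10 (mod 11); (10|11)=-1, (10|11)=-1; sign (−1)^0·-1^0·-1^1 = -1.
(-55, -663 / ℚ) ramifies at {3, 5, 11, ∞}: a division algebra.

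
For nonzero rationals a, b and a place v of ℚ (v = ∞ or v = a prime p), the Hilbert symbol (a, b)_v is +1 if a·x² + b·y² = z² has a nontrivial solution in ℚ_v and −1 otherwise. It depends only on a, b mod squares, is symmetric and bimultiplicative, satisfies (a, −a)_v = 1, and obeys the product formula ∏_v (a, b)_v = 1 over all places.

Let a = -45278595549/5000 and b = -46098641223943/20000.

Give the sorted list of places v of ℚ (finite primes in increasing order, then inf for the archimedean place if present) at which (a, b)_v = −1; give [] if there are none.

[2, inf]

Mod squares: a ≡ -2378, b ≡ -444686. Check v ∈ {∞, 2, 3, 5, 7, 11, 17, 29, 41}.
v=7: a=7^0·(≡1), b=7^2·(≡5) mod 7; (1|7)=+1, (5|7)=-1; (−1)^{0·2·3}·(+1)^2·(-1)^0 = +1.
v=2: v_2(a)=-3, v_2(b)=-5; units ≡ 3, 1 (mod 8); ε·ε+αω+βω = 1·0+-3·0+-5·1 ≡ 1  ⇒  (a,b)_2 = -1.
v=5: a=5^-4·(≡2), b=5^-4·(≡1) mod 5; (2|5)=-1, (1|5)=+1; (−1)^{-4·-4·2}·(-1)^-4·(+1)^-4 = +1.
v=∞: -2378 < 0 and -444686 < 0  ⇒  (a,b)_∞ = -1.
v=11: a=11^4·(≡1), b=11^5·(≡10) mod 11; (1|11)=+1, (10|11)=-1; (−1)^{4·5·5}·(+1)^5·(-1)^4 = +1.
v=3: a=3^2·(≡1), b=3^0·(≡1) mod 3; (1|3)=+1, (1|3)=+1; (−1)^{2·0·1}·(+1)^0·(+1)^2 = +1.
v=41: a=41^1·(≡19), b=41^1·(≡6) mod 41; (19|41)=-1, (6|41)=-1; (−1)^{1·1·20}·(-1)^1·(-1)^1 = +1.
v=29: a=29^1·(≡22), b=29^1·(≡1) mod 29; (22|29)=+1, (1|29)=+1; (−1)^{1·1·14}·(+1)^1·(+1)^1 = +1.
v=17: a=17^2·(≡1), b=17^3·(≡6) mod 17; (1|17)=+1, (6|17)=-1; (−1)^{2·3·8}·(+1)^3·(-1)^2 = +1.
(-2378, -444686 / ℚ) ramifies at {2, ∞}: a division algebra.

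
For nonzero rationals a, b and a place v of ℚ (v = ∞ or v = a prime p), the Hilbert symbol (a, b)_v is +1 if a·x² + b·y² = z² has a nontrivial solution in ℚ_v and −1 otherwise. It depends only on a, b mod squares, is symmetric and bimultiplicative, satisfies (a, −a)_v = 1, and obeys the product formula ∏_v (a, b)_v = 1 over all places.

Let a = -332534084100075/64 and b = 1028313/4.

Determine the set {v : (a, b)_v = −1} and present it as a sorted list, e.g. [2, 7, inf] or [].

(a, b) ≡ (-12214291427, 114257) mod (ℚ^×)²; places V = {2, 3, 5, 11, 13, 17, 23, 29, 41, 43, 47, ∞}.
(a,b)_13: α=1, u≡4; β=1, v≡12 (mod 13); (4|13)=+1, (12|13)=+1; sign (−1)^0·+1^1·+1^1 = +1.
(a,b)_29: α=1, u≡6; β=0, v≡15 (mod 29); (6|29)=+1, (15|29)=-1; sign (−1)^0·+1^0·-1^1 = -1.
(a,b)_43: α=1, u≡13; β=0, v≡35 (mod 43); (13|43)=+1, (35|43)=+1; sign (−1)^0·+1^0·+1^1 = +1.
(a,b)_∞: sgn(-12214291427)=−, sgn(114257)=+, so +1.
(a,b)_2: α=-6, β=-2; u≡5, v≡1 (mod 8); ε(u)ε(v)=0·0, αω(v)=-6·0, βω(u)=-2·1; sum ≡ 0  ⇒  +1.
(a,b)_23: α=1, u≡7; β=0, v≡13 (mod 23); (7|23)=-1, (13|23)=+1; sign (−1)^0·-1^0·+1^1 = +1.
(a,b)_47: α=1, u≡3; β=1, v≡6 (mod 47); (3|47)=+1, (6|47)=+1; sign (−1)^1·+1^1·+1^1 = -1.
(a,b)_3: α=2, u≡1; β=2, v≡2 (mod 3); (1|3)=+1, (2|3)=-1; sign (−1)^0·+1^2·-1^2 = +1.
(a,b)_41: α=1, u≡8; β=0, v≡39 (mod 41); (8|41)=+1, (39|41)=+1; sign (−1)^0·+1^0·+1^1 = +1.
(a,b)_11: α=2, u≡9; β=1, v≡4 (mod 11); (9|11)=+1, (4|11)=+1; sign (−1)^0·+1^1·+1^2 = +1.
(a,b)_5: α=2, u≡3; β=0, v≡2 (mod 5); (3|5)=-1, (2|5)=-1; sign (−1)^0·-1^0·-1^2 = +1.
(a,b)_17: α=1, u≡6; β=1, v≡5 (mod 17); (6|17)=-1, (5|17)=-1; sign (−1)^0·-1^1·-1^1 = +1.
(-12214291427, 114257 / ℚ) ramifies at {29, 47}: a division algebra.

[29, 47]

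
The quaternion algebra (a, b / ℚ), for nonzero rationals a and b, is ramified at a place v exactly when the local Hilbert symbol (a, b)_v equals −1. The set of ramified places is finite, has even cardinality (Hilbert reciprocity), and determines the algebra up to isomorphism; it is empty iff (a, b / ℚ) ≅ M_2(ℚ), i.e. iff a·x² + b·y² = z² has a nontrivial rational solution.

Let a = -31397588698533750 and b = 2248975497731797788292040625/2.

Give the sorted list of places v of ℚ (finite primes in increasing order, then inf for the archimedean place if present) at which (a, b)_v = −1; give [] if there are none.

(a, b) ≡ (-245014, 47730) mod (ℚ^×)²; places V = {2, 3, 5, 7, 11, 37, 43, ∞}.
(a,b)_2: α=1, β=-1; u≡5, v≡1 (mod 8); ε(u)ε(v)=0·0, αω(v)=1·0, βω(u)=-1·1; sum ≡ 1  ⇒  -1.
(a,b)_11: α=1, u≡4; β=2, v≡4 (mod 11); (4|11)=+1, (4|11)=+1; sign (−1)^0·+1^2·+1^1 = +1.
(a,b)_43: α=3, u≡6; β=5, v≡9 (mod 43); (6|43)=+1, (9|43)=+1; sign (−1)^1·+1^5·+1^3 = -1.
(a,b)_7: α=1, u≡6; β=4, v≡4 (mod 7); (6|7)=-1, (4|7)=+1; sign (−1)^0·-1^4·+1^1 = +1.
(a,b)_3: α=4, u≡2; β=5, v≡1 (mod 3); (2|3)=-1, (1|3)=+1; sign (−1)^0·-1^5·+1^4 = -1.
(a,b)_5: α=4, u≡1; β=5, v≡4 (mod 5); (1|5)=+1, (4|5)=+1; sign (−1)^0·+1^5·+1^4 = +1.
(a,b)_∞: sgn(-245014)=−, sgn(47730)=+, so +1.
(a,b)_37: α=3, u≡28; β=5, v≡6 (mod 37); (28|37)=+1, (6|37)=-1; sign (−1)^0·+1^5·-1^3 = -1.
|Ram(-245014, 47730)| = 4, even; anisotropic at {2, 3, 37, 43}.

[2, 3, 37, 43]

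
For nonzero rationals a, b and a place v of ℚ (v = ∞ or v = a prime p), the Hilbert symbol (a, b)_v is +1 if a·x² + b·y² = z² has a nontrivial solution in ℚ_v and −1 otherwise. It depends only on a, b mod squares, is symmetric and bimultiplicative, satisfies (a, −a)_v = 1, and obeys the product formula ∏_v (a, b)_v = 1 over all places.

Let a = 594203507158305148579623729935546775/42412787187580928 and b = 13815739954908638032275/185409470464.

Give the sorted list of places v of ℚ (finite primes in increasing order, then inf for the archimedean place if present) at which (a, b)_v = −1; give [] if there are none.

[2, 23]

Mod squares: a ≡ 22287, b ≡ 19. Check v ∈ {∞, 2, 3, 5, 11, 17, 19, 23, 29}.
v=3: a=3^35·(≡1), b=3^20·(≡1) mod 3; (1|3)=+1, (1|3)=+1; (−1)^{35·20·1}·(+1)^20·(+1)^35 = +1.
v=11: a=11^2·(≡4), b=11^2·(≡7) mod 11; (4|11)=+1, (7|11)=-1; (−1)^{2·2·5}·(+1)^2·(-1)^2 = +1.
v=23: a=23^3·(≡8), b=23^2·(≡14) mod 23; (8|23)=+1, (14|23)=-1; (−1)^{3·2·11}·(+1)^2·(-1)^3 = -1.
v=5: a=5^2·(≡2), b=5^2·(≡4) mod 5; (2|5)=-1, (4|5)=+1; (−1)^{2·2·2}·(-1)^2·(+1)^2 = +1.
v=17: a=17^-1·(≡13), b=17^0·(≡1) mod 17; (13|17)=+1, (1|17)=+1; (−1)^{-1·0·8}·(+1)^0·(+1)^-1 = +1.
v=2: v_2(a)=-22, v_2(b)=-18; units ≡ 7, 3 (mod 8); ε·ε+αω+βω = 1·1+-22·1+-18·0 ≡ 1  ⇒  (a,b)_2 = -1.
v=19: a=19^9·(≡13), b=19^5·(≡1) mod 19; (13|19)=-1, (1|19)=+1; (−1)^{9·5·9}·(-1)^5·(+1)^9 = +1.
v=∞: 22287 > 0 and 19 > 0  ⇒  (a,b)_∞ = +1.
v=29: a=29^-6·(≡8), b=29^-4·(≡19) mod 29; (8|29)=-1, (19|29)=-1; (−1)^{-6·-4·14}·(-1)^-4·(-1)^-6 = +1.
Ram(22287, 19) = {2, 23}; no ℚ_2-point on the conic.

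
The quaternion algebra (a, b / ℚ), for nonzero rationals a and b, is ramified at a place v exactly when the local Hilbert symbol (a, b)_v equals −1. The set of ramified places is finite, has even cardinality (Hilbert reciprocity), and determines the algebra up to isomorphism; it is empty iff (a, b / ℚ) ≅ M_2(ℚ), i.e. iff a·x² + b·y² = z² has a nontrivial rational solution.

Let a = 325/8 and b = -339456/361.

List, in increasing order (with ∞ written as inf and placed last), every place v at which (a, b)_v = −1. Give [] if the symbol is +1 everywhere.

[2, 3]

(a, b) ≡ (26, -1326) mod (ℚ^×)²; places V = {2, 3, 5, 13, 17, 19, ∞}.
(a,b)_13: α=1, u≡8; β=1, v≡7 (mod 13); (8|13)=-1, (7|13)=-1; sign (−1)^0·-1^1·-1^1 = +1.
(a,b)_17: α=0, u≡13; β=1, v≡6 (mod 17); (13|17)=+1, (6|17)=-1; sign (−1)^0·+1^1·-1^0 = +1.
(a,b)_5: α=2, u≡1; β=0, v≡4 (mod 5); (1|5)=+1, (4|5)=+1; sign (−1)^0·+1^0·+1^2 = +1.
(a,b)_2: α=-3, β=9; u≡5, v≡1 (mod 8); ε(u)ε(v)=0·0, αω(v)=-3·0, βω(u)=9·1; sum ≡ 1  ⇒  -1.
(a,b)_∞: sgn(26)=+, sgn(-1326)=−, so +1.
(a,b)_19: α=0, u≡5; β=-2, v≡17 (mod 19); (5|19)=+1, (17|19)=+1; sign (−1)^0·+1^-2·+1^0 = +1.
(a,b)_3: α=0, u≡2; β=1, v≡2 (mod 3); (2|3)=-1, (2|3)=-1; sign (−1)^0·-1^1·-1^0 = -1.
|Ram(26, -1326)| = 2, even; anisotropic at {2, 3}.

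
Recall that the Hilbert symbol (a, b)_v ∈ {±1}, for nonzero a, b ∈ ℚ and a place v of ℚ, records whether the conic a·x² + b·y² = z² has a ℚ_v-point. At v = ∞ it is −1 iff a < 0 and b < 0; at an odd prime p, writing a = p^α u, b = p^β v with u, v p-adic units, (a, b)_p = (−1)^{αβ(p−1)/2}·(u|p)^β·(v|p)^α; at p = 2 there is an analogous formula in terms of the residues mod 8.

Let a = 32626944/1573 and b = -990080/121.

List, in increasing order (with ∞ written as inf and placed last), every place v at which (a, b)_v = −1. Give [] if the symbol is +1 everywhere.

[2, 5, 7, 13]

Mod squares: a ≡ 13, b ≡ -15470. Check v ∈ {∞, 2, 3, 5, 7, 11, 13, 17}.
v=∞: 13 > 0 and -15470 < 0  ⇒  (a,b)_∞ = +1.
v=2: v_2(a)=8, v_2(b)=7; units ≡ 5, 1 (mod 8); ε·ε+αω+βω = 0·0+8·0+7·1 ≡ 1  ⇒  (a,b)_2 = -1.
v=11: a=11^-2·(≡10), b=11^-2·(≡8) mod 11; (10|11)=-1, (8|11)=-1; (−1)^{-2·-2·5}·(-1)^-2·(-1)^-2 = +1.
v=3: a=3^2·(≡1), b=3^0·(≡1) mod 3; (1|3)=+1, (1|3)=+1; (−1)^{2·0·1}·(+1)^0·(+1)^2 = +1.
v=5: a=5^0·(≡3), b=5^1·(≡4) mod 5; (3|5)=-1, (4|5)=+1; (−1)^{0·1·2}·(-1)^1·(+1)^0 = -1.
v=7: a=7^2·(≡6), b=7^1·(≡1) mod 7; (6|7)=-1, (1|7)=+1; (−1)^{2·1·3}·(-1)^1·(+1)^2 = -1.
v=17: a=17^2·(≡15), b=17^1·(≡1) mod 17; (15|17)=+1, (1|17)=+1; (−1)^{2·1·8}·(+1)^1·(+1)^2 = +1.
v=13: a=13^-1·(≡3), b=13^1·(≡5) mod 13; (3|13)=+1, (5|13)=-1; (−1)^{-1·1·6}·(+1)^1·(-1)^-1 = -1.
Ram(13, -15470) = {2, 5, 7, 13}; no ℚ_2-point on the conic.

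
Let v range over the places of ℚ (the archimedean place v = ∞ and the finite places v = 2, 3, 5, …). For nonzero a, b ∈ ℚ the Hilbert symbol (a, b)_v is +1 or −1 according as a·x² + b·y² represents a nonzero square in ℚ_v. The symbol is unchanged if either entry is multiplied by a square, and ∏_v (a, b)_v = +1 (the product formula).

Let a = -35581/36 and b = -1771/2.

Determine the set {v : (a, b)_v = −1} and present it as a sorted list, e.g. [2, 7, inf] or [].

Mod squares: a ≡ -35581, b ≡ -3542. Check v ∈ {∞, 2, 3, 7, 11, 13, 17, 23}.
v=3: a=3^-2·(≡2), b=3^0·(≡1) mod 3; (2|3)=-1, (1|3)=+1; (−1)^{-2·0·1}·(-1)^0·(+1)^-2 = +1.
v=13: a=13^1·(≡11), b=13^0·(≡5) mod 13; (11|13)=-1, (5|13)=-1; (−1)^{1·0·6}·(-1)^0·(-1)^1 = -1.
v=7: a=7^1·(≡6), b=7^1·(≡3) mod 7; (6|7)=-1, (3|7)=-1; (−1)^{1·1·3}·(-1)^1·(-1)^1 = -1.
v=17: a=17^1·(≡16), b=17^0·(≡7) mod 17; (16|17)=+1, (7|17)=-1; (−1)^{1·0·8}·(+1)^0·(-1)^1 = -1.
v=23: a=23^1·(≡19), b=23^1·(≡19) mod 23; (19|23)=-1, (19|23)=-1; (−1)^{1·1·11}·(-1)^1·(-1)^1 = -1.
v=2: v_2(a)=-2, v_2(b)=-1; units ≡ 3, 5 (mod 8); ε·ε+αω+βω = 1·0+-2·1+-1·1 ≡ 1  ⇒  (a,b)_2 = -1.
v=11: a=11^0·(≡5), b=11^1·(≡2) mod 11; (5|11)=+1, (2|11)=-1; (−1)^{0·1·5}·(+1)^1·(-1)^0 = +1.
v=∞: -35581 < 0 and -3542 < 0  ⇒  (a,b)_∞ = -1.
Ram(-35581, -3542) = {2, 7, 13, 17, 23, ∞}; no ℚ_2-point on the conic.

[2, 7, 13, 17, 23, inf]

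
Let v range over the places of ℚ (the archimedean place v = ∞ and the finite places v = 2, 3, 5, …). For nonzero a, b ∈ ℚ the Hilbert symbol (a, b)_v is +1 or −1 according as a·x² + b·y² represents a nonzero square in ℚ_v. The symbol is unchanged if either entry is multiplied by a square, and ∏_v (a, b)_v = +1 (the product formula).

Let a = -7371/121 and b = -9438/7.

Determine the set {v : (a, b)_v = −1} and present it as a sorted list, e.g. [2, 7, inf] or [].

(a, b) ≡ (-91, -546) mod (ℚ^×)²; places V = {2, 3, 7, 11, 13, ∞}.
(a,b)_∞: sgn(-91)=−, sgn(-546)=−, so -1.
(a,b)_3: α=4, u≡2; β=1, v≡1 (mod 3); (2|3)=-1, (1|3)=+1; sign (−1)^0·-1^1·+1^4 = -1.
(a,b)_7: α=1, u≡2; β=-1, v≡5 (mod 7); (2|7)=+1, (5|7)=-1; sign (−1)^1·+1^-1·-1^1 = +1.
(a,b)_13: α=1, u≡11; β=1, v≡4 (mod 13); (11|13)=-1, (4|13)=+1; sign (−1)^0·-1^1·+1^1 = -1.
(a,b)_11: α=-2, u≡10; β=2, v≡3 (mod 11); (10|11)=-1, (3|11)=+1; sign (−1)^0·-1^2·+1^-2 = +1.
(a,b)_2: α=0, β=1; u≡5, v≡7 (mod 8); ε(u)ε(v)=0·1, αω(v)=0·0, βω(u)=1·1; sum ≡ 1  ⇒  -1.
|Ram(-91, -546)| = 4, even; anisotropic at {2, 3, 13, ∞}.

[2, 3, 13, inf]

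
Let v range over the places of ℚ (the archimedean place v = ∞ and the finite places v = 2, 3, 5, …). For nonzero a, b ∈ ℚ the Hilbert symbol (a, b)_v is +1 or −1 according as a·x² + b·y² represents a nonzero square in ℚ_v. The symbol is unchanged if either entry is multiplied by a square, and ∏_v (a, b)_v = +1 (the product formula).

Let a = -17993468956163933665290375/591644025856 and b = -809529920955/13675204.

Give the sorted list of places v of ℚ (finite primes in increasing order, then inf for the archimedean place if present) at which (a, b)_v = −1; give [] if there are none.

[5, inf]

(a, b) ≡ (-15, -1955) mod (ℚ^×)²; places V = {2, 3, 5, 7, 13, 17, 19, 23, 43, ∞}.
(a,b)_17: α=4, u≡13; β=3, v≡2 (mod 17); (13|17)=+1, (2|17)=+1; sign (−1)^0·+1^3·+1^4 = +1.
(a,b)_23: α=4, u≡18; β=1, v≡11 (mod 23); (18|23)=+1, (11|23)=-1; sign (−1)^0·+1^1·-1^4 = +1.
(a,b)_2: α=-10, β=-2; u≡1, v≡5 (mod 8); ε(u)ε(v)=0·0, αω(v)=-10·1, βω(u)=-2·0; sum ≡ 0  ⇒  +1.
(a,b)_7: α=4, u≡6; β=2, v≡5 (mod 7); (6|7)=-1, (5|7)=-1; sign (−1)^0·-1^2·-1^4 = +1.
(a,b)_∞: sgn(-15)=−, sgn(-1955)=−, so -1.
(a,b)_43: α=-4, u≡7; β=-4, v≡16 (mod 43); (7|43)=-1, (16|43)=+1; sign (−1)^0·-1^-4·+1^-4 = +1.
(a,b)_19: α=4, u≡1; β=2, v≡2 (mod 19); (1|19)=+1, (2|19)=-1; sign (−1)^0·+1^2·-1^4 = +1.
(a,b)_3: α=9, u≡1; β=4, v≡1 (mod 3); (1|3)=+1, (1|3)=+1; sign (−1)^0·+1^4·+1^9 = +1.
(a,b)_13: α=-2, u≡11; β=0, v≡5 (mod 13); (11|13)=-1, (5|13)=-1; sign (−1)^0·-1^0·-1^-2 = +1.
(a,b)_5: α=3, u≡2; β=1, v≡1 (mod 5); (2|5)=-1, (1|5)=+1; sign (−1)^0·-1^1·+1^3 = -1.
|Ram(-15, -1955)| = 2, even; anisotropic at {5, ∞}.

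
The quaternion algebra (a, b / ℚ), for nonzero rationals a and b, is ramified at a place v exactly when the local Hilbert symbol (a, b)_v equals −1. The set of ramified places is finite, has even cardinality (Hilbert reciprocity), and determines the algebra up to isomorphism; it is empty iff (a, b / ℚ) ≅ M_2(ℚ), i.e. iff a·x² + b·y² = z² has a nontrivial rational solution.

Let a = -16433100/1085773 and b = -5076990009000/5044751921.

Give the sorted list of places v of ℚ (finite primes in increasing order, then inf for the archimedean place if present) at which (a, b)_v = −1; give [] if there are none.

[5, 11, 19, inf]

Mod squares: a ≡ -247, b ≡ -2090. Check v ∈ {∞, 2, 3, 5, 7, 11, 13, 17, 19, 29, 31}.
v=29: a=29^0·(≡12), b=29^2·(≡14) mod 29; (12|29)=-1, (14|29)=-1; (−1)^{0·2·14}·(-1)^2·(-1)^0 = +1.
v=17: a=17^-4·(≡4), b=17^-6·(≡8) mod 17; (4|17)=+1, (8|17)=+1; (−1)^{-4·-6·8}·(+1)^-6·(+1)^-4 = +1.
v=19: a=19^1·(≡1), b=19^-1·(≡6) mod 19; (1|19)=+1, (6|19)=+1; (−1)^{1·-1·9}·(+1)^-1·(+1)^1 = -1.
v=2: v_2(a)=2, v_2(b)=3; units ≡ 1, 3 (mod 8); ε·ε+αω+βω = 0·1+2·1+3·0 ≡ 0  ⇒  (a,b)_2 = +1.
v=7: a=7^0·(≡3), b=7^2·(≡6) mod 7; (3|7)=-1, (6|7)=-1; (−1)^{0·2·3}·(-1)^2·(-1)^0 = +1.
v=31: a=31^2·(≡25), b=31^0·(≡1) mod 31; (25|31)=+1, (1|31)=+1; (−1)^{2·0·15}·(+1)^0·(+1)^2 = +1.
v=13: a=13^-1·(≡2), b=13^2·(≡12) mod 13; (2|13)=-1, (12|13)=+1; (−1)^{-1·2·6}·(-1)^2·(+1)^-1 = +1.
v=11: a=11^0·(≡6), b=11^-1·(≡2) mod 11; (6|11)=-1, (2|11)=-1; (−1)^{0·-1·5}·(-1)^-1·(-1)^0 = -1.
v=5: a=5^2·(≡2), b=5^3·(≡3) mod 5; (2|5)=-1, (3|5)=-1; (−1)^{2·3·2}·(-1)^3·(-1)^2 = -1.
v=3: a=3^2·(≡2), b=3^6·(≡1) mod 3; (2|3)=-1, (1|3)=+1; (−1)^{2·6·1}·(-1)^6·(+1)^2 = +1.
v=∞: -247 < 0 and -2090 < 0  ⇒  (a,b)_∞ = -1.
Ram(-247, -2090) = {5, 11, 19, ∞}; no ℚ_5-point on the conic.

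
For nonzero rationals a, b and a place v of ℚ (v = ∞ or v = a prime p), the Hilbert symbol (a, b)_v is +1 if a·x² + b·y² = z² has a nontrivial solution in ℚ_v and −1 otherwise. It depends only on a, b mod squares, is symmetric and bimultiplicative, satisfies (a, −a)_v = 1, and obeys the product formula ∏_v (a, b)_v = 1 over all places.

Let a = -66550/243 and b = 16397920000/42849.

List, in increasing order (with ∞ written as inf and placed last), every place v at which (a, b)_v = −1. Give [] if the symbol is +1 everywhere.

(a, b) ≡ (-66, 7) mod (ℚ^×)²; places V = {2, 3, 5, 7, 11, 23, ∞}.
(a,b)_∞: sgn(-66)=−, sgn(7)=+, so +1.
(a,b)_2: α=1, β=8; u≡7, v≡7 (mod 8); ε(u)ε(v)=1·1, αω(v)=1·0, βω(u)=8·0; sum ≡ 1  ⇒  -1.
(a,b)_11: α=3, u≡5; β=4, v≡6 (mod 11); (5|11)=+1, (6|11)=-1; sign (−1)^0·+1^4·-1^3 = -1.
(a,b)_7: α=0, u≡4; β=1, v≡2 (mod 7); (4|7)=+1, (2|7)=+1; sign (−1)^0·+1^1·+1^0 = +1.
(a,b)_3: α=-5, u≡2; β=-4, v≡1 (mod 3); (2|3)=-1, (1|3)=+1; sign (−1)^0·-1^-4·+1^-5 = +1.
(a,b)_23: α=0, u≡8; β=-2, v≡22 (mod 23); (8|23)=+1, (22|23)=-1; sign (−1)^0·+1^-2·-1^0 = +1.
(a,b)_5: α=2, u≡1; β=4, v≡3 (mod 5); (1|5)=+1, (3|5)=-1; sign (−1)^0·+1^4·-1^2 = +1.
Ram(-66, 7) = {2, 11}; no ℚ_2-point on the conic.

[2, 11]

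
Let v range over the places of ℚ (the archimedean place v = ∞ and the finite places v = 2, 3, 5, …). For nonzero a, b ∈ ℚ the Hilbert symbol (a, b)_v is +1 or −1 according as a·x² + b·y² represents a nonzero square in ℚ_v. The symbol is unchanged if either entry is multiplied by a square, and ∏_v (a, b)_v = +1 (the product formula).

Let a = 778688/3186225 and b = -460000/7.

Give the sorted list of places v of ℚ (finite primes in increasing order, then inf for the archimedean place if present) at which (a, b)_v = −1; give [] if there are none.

[2, 23]

Mod squares: a ≡ 23, b ≡ -322. Check v ∈ {∞, 2, 3, 5, 7, 17, 23}.
v=5: a=5^-2·(≡2), b=5^4·(≡2) mod 5; (2|5)=-1, (2|5)=-1; (−1)^{-2·4·2}·(-1)^4·(-1)^-2 = +1.
v=23: a=23^3·(≡13), b=23^1·(≡8) mod 23; (13|23)=+1, (8|23)=+1; (−1)^{3·1·11}·(+1)^1·(+1)^3 = -1.
v=3: a=3^-2·(≡2), b=3^0·(≡2) mod 3; (2|3)=-1, (2|3)=-1; (−1)^{-2·0·1}·(-1)^0·(-1)^-2 = +1.
v=17: a=17^-2·(≡6), b=17^0·(≡15) mod 17; (6|17)=-1, (15|17)=+1; (−1)^{-2·0·8}·(-1)^0·(+1)^-2 = +1.
v=7: a=7^-2·(≡4), b=7^-1·(≡5) mod 7; (4|7)=+1, (5|7)=-1; (−1)^{-2·-1·3}·(+1)^-1·(-1)^-2 = +1.
v=∞: 23 > 0 and -322 < 0  ⇒  (a,b)_∞ = +1.
v=2: v_2(a)=6, v_2(b)=5; units ≡ 7, 7 (mod 8); ε·ε+αω+βω = 1·1+6·0+5·0 ≡ 1  ⇒  (a,b)_2 = -1.
|Ram(23, -322)| = 2, even; anisotropic at {2, 23}.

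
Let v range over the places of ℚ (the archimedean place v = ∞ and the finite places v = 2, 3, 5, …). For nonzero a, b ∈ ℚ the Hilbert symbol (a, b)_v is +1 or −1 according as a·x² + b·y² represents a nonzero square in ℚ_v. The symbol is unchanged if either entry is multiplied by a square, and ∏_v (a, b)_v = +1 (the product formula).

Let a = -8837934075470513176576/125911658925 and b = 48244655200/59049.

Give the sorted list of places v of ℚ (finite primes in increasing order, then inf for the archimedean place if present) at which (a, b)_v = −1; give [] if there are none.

[7, 29, 31, 37]

Mod squares: a ≡ -3367, b ≡ 1798. Check v ∈ {∞, 2, 3, 5, 7, 13, 29, 31, 37}.
v=29: a=29^2·(≡8), b=29^1·(≡4) mod 29; (8|29)=-1, (4|29)=+1; (−1)^{2·1·14}·(-1)^1·(+1)^2 = -1.
v=∞: -3367 < 0 and 1798 > 0  ⇒  (a,b)_∞ = +1.
v=2: v_2(a)=18, v_2(b)=5; units ≡ 1, 3 (mod 8); ε·ε+αω+βω = 0·1+18·1+5·0 ≡ 0  ⇒  (a,b)_2 = +1.
v=5: a=5^-2·(≡2), b=5^2·(≡2) mod 5; (2|5)=-1, (2|5)=-1; (−1)^{-2·2·2}·(-1)^2·(-1)^-2 = +1.
v=37: a=37^3·(≡13), b=37^2·(≡24) mod 37; (13|37)=-1, (24|37)=-1; (−1)^{3·2·18}·(-1)^2·(-1)^3 = -1.
v=7: a=7^7·(≡4), b=7^2·(≡6) mod 7; (4|7)=+1, (6|7)=-1; (−1)^{7·2·3}·(+1)^2·(-1)^7 = -1.
v=3: a=3^-18·(≡2), b=3^-10·(≡1) mod 3; (2|3)=-1, (1|3)=+1; (−1)^{-18·-10·1}·(-1)^-10·(+1)^-18 = +1.
v=31: a=31^2·(≡17), b=31^1·(≡6) mod 31; (17|31)=-1, (6|31)=-1; (−1)^{2·1·15}·(-1)^1·(-1)^2 = -1.
v=13: a=13^-1·(≡10), b=13^0·(≡9) mod 13; (10|13)=+1, (9|13)=+1; (−1)^{-1·0·6}·(+1)^0·(+1)^-1 = +1.
(-3367, 1798 / ℚ) ramifies at {7, 29, 31, 37}: a division algebra.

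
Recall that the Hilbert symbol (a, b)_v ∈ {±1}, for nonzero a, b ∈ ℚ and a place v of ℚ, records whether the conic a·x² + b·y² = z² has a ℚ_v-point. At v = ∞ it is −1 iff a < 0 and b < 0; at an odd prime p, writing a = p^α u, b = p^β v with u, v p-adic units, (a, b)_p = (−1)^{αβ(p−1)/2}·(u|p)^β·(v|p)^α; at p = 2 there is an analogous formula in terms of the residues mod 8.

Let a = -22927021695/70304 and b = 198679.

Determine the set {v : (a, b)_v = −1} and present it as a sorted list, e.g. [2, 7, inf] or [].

Mod squares: a ≡ -229182070, b ≡ 198679. Check v ∈ {∞, 2, 3, 5, 13, 17, 29, 31, 37, 53}.
v=17: a=17^2·(≡9), b=17^1·(≡8) mod 17; (9|17)=+1, (8|17)=+1; (−1)^{2·1·8}·(+1)^1·(+1)^2 = +1.
v=5: a=5^1·(≡4), b=5^0·(≡4) mod 5; (4|5)=+1, (4|5)=+1; (−1)^{1·0·2}·(+1)^0·(+1)^1 = +1.
v=∞: -229182070 < 0 and 198679 > 0  ⇒  (a,b)_∞ = +1.
v=2: v_2(a)=-5, v_2(b)=0; units ≡ 5, 7 (mod 8); ε·ε+αω+βω = 0·1+-5·0+0·1 ≡ 0  ⇒  (a,b)_2 = +1.
v=29: a=29^1·(≡14), b=29^1·(≡7) mod 29; (14|29)=-1, (7|29)=+1; (−1)^{1·1·14}·(-1)^1·(+1)^1 = -1.
v=53: a=53^1·(≡8), b=53^0·(≡35) mod 53; (8|53)=-1, (35|53)=-1; (−1)^{1·0·26}·(-1)^0·(-1)^1 = -1.
v=3: a=3^2·(≡2), b=3^0·(≡1) mod 3; (2|3)=-1, (1|3)=+1; (−1)^{2·0·1}·(-1)^0·(+1)^2 = +1.
v=37: a=37^1·(≡22), b=37^0·(≡26) mod 37; (22|37)=-1, (26|37)=+1; (−1)^{1·0·18}·(-1)^0·(+1)^1 = +1.
v=13: a=13^-3·(≡12), b=13^1·(≡8) mod 13; (12|13)=+1, (8|13)=-1; (−1)^{-3·1·6}·(+1)^1·(-1)^-3 = -1.
v=31: a=31^1·(≡29), b=31^1·(≡23) mod 31; (29|31)=-1, (23|31)=-1; (−1)^{1·1·15}·(-1)^1·(-1)^1 = -1.
|Ram(-229182070, 198679)| = 4, even; anisotropic at {13, 29, 31, 53}.

[13, 29, 31, 53]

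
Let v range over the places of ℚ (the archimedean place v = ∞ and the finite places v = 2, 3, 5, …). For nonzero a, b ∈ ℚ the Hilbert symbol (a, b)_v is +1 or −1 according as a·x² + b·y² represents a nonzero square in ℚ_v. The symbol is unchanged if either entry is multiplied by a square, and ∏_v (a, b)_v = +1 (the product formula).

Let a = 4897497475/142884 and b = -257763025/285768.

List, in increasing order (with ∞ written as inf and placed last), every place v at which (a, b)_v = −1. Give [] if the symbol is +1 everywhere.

[]

(a, b) ≡ (19, -2) mod (ℚ^×)²; places V = {2, 3, 5, 7, 13, 19, ∞}.
(a,b)_19: α=3, u≡6; β=2, v≡16 (mod 19); (6|19)=+1, (16|19)=+1; sign (−1)^0·+1^2·+1^3 = +1.
(a,b)_7: α=-2, u≡6; β=-2, v≡5 (mod 7); (6|7)=-1, (5|7)=-1; sign (−1)^0·-1^-2·-1^-2 = +1.
(a,b)_3: α=-6, u≡1; β=-6, v≡1 (mod 3); (1|3)=+1, (1|3)=+1; sign (−1)^0·+1^-6·+1^-6 = +1.
(a,b)_13: α=4, u≡5; β=4, v≡5 (mod 13); (5|13)=-1, (5|13)=-1; sign (−1)^0·-1^4·-1^4 = +1.
(a,b)_5: α=2, u≡1; β=2, v≡3 (mod 5); (1|5)=+1, (3|5)=-1; sign (−1)^0·+1^2·-1^2 = +1.
(a,b)_∞: sgn(19)=+, sgn(-2)=−, so +1.
(a,b)_2: α=-2, β=-3; u≡3, v≡7 (mod 8); ε(u)ε(v)=1·1, αω(v)=-2·0, βω(u)=-3·1; sum ≡ 0  ⇒  +1.
Ram(a, b) = ∅: the form 19·x² + -2·y² − z² is isotropic over every ℚ_v, so by Hasse–Minkowski it is isotropic over ℚ.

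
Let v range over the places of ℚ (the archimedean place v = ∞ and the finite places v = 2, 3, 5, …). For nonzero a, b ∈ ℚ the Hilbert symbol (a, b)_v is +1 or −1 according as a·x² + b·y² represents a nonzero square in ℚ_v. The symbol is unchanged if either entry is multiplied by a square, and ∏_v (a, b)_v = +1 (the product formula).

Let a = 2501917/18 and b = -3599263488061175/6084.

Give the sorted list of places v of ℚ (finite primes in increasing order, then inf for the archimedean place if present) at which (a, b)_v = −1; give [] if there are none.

[]

Mod squares: a ≡ 41354, b ≡ -23. Check v ∈ {∞, 2, 3, 5, 11, 13, 23, 29, 31}.
v=23: a=23^1·(≡16), b=23^3·(≡22) mod 23; (16|23)=+1, (22|23)=-1; (−1)^{1·3·11}·(+1)^3·(-1)^1 = +1.
v=13: a=13^0·(≡3), b=13^-2·(≡4) mod 13; (3|13)=+1, (4|13)=+1; (−1)^{0·-2·6}·(+1)^-2·(+1)^0 = +1.
v=∞: 41354 > 0 and -23 < 0  ⇒  (a,b)_∞ = +1.
v=31: a=31^1·(≡18), b=31^2·(≡2) mod 31; (18|31)=+1, (2|31)=+1; (−1)^{1·2·15}·(+1)^2·(+1)^1 = +1.
v=11: a=11^2·(≡9), b=11^4·(≡6) mod 11; (9|11)=+1, (6|11)=-1; (−1)^{2·4·5}·(+1)^4·(-1)^2 = +1.
v=29: a=29^1·(≡16), b=29^2·(≡16) mod 29; (16|29)=+1, (16|29)=+1; (−1)^{1·2·14}·(+1)^2·(+1)^1 = +1.
v=5: a=5^0·(≡4), b=5^2·(≡2) mod 5; (4|5)=+1, (2|5)=-1; (−1)^{0·2·2}·(+1)^2·(-1)^0 = +1.
v=3: a=3^-2·(≡2), b=3^-2·(≡1) mod 3; (2|3)=-1, (1|3)=+1; (−1)^{-2·-2·1}·(-1)^-2·(+1)^-2 = +1.
v=2: v_2(a)=-1, v_2(b)=-2; units ≡ 5, 1 (mod 8); ε·ε+αω+βω = 0·0+-1·0+-2·1 ≡ 0  ⇒  (a,b)_2 = +1.
Ram(a, b) = ∅: the form 41354·x² + -23·y² − z² is isotropic over every ℚ_v, so by Hasse–Minkowski it is isotropic over ℚ.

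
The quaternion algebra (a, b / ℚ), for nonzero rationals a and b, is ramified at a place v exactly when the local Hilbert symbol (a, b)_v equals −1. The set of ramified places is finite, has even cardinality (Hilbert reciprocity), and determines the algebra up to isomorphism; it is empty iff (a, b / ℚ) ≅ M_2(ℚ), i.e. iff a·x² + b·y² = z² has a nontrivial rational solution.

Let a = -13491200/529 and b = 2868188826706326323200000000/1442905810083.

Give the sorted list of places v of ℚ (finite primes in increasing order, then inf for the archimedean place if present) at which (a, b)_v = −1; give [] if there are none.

[13, 17, 31, 41]

Mod squares: a ≡ -527, b ≡ 435661941. Check v ∈ {∞, 2, 3, 5, 7, 11, 13, 17, 19, 23, 31, 41, 47}.
v=23: a=23^-2·(≡2), b=23^-6·(≡1) mod 23; (2|23)=+1, (1|23)=+1; (−1)^{-2·-6·11}·(+1)^-6·(+1)^-2 = +1.
v=47: a=47^0·(≡36), b=47^1·(≡36) mod 47; (36|47)=+1, (36|47)=+1; (−1)^{0·1·23}·(+1)^1·(+1)^0 = +1.
v=17: a=17^1·(≡14), b=17^1·(≡2) mod 17; (14|17)=-1, (2|17)=+1; (−1)^{1·1·8}·(-1)^1·(+1)^1 = -1.
v=5: a=5^2·(≡3), b=5^8·(≡4) mod 5; (3|5)=-1, (4|5)=+1; (−1)^{2·8·2}·(-1)^8·(+1)^2 = +1.
v=11: a=11^0·(≡3), b=11^1·(≡10) mod 11; (3|11)=+1, (10|11)=-1; (−1)^{0·1·5}·(+1)^1·(-1)^0 = +1.
v=∞: -527 < 0 and 435661941 > 0  ⇒  (a,b)_∞ = +1.
v=2: v_2(a)=10, v_2(b)=30; units ≡ 1, 5 (mod 8); ε·ε+αω+βω = 0·0+10·1+30·0 ≡ 0  ⇒  (a,b)_2 = +1.
v=13: a=13^0·(≡2), b=13^1·(≡10) mod 13; (2|13)=-1, (10|13)=+1; (−1)^{0·1·6}·(-1)^1·(+1)^0 = -1.
v=7: a=7^0·(≡3), b=7^2·(≡4) mod 7; (3|7)=-1, (4|7)=+1; (−1)^{0·2·3}·(-1)^2·(+1)^0 = +1.
v=31: a=31^1·(≡20), b=31^3·(≡10) mod 31; (20|31)=+1, (10|31)=+1; (−1)^{1·3·15}·(+1)^3·(+1)^1 = -1.
v=41: a=41^0·(≡17), b=41^1·(≡12) mod 41; (17|41)=-1, (12|41)=-1; (−1)^{0·1·20}·(-1)^1·(-1)^0 = -1.
v=19: a=19^0·(≡1), b=19^-2·(≡6) mod 19; (1|19)=+1, (6|19)=+1; (−1)^{0·-2·9}·(+1)^-2·(+1)^0 = +1.
v=3: a=3^0·(≡1), b=3^-3·(≡1) mod 3; (1|3)=+1, (1|3)=+1; (−1)^{0·-3·1}·(+1)^-3·(+1)^0 = +1.
Ram(-527, 435661941) = {13, 17, 31, 41}; no ℚ_13-point on the conic.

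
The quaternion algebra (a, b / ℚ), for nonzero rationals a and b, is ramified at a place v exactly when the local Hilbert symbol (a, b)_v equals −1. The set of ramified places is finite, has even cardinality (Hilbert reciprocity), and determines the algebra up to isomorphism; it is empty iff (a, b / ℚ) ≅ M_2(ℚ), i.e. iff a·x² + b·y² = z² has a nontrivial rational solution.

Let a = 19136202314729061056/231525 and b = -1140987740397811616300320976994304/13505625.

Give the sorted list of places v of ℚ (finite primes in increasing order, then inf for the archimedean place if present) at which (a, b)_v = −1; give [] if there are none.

[3, 17, 23, 29]

Mod squares: a ≡ 238119, b ≡ -31. Check v ∈ {∞, 2, 3, 5, 7, 11, 17, 23, 29, 31, 37}.
v=2: v_2(a)=6, v_2(b)=16; units ≡ 7, 1 (mod 8); ε·ε+αω+βω = 1·0+6·0+16·0 ≡ 0  ⇒  (a,b)_2 = +1.
v=3: a=3^-3·(≡2), b=3^-2·(≡2) mod 3; (2|3)=-1, (2|3)=-1; (−1)^{-3·-2·1}·(-1)^-2·(-1)^-3 = -1.
v=17: a=17^1·(≡13), b=17^2·(≡14) mod 17; (13|17)=+1, (14|17)=-1; (−1)^{1·2·8}·(+1)^2·(-1)^1 = -1.
v=23: a=23^1·(≡6), b=23^2·(≡10) mod 23; (6|23)=+1, (10|23)=-1; (−1)^{1·2·11}·(+1)^2·(-1)^1 = -1.
v=5: a=5^-2·(≡1), b=5^-4·(≡4) mod 5; (1|5)=+1, (4|5)=+1; (−1)^{-2·-4·2}·(+1)^-4·(+1)^-2 = +1.
v=7: a=7^-3·(≡4), b=7^-4·(≡4) mod 7; (4|7)=+1, (4|7)=+1; (−1)^{-3·-4·3}·(+1)^-4·(+1)^-3 = +1.
v=29: a=29^1·(≡9), b=29^2·(≡11) mod 29; (9|29)=+1, (11|29)=-1; (−1)^{1·2·14}·(+1)^2·(-1)^1 = -1.
v=∞: 238119 > 0 and -31 < 0  ⇒  (a,b)_∞ = +1.
v=11: a=11^4·(≡6), b=11^6·(≡8) mod 11; (6|11)=-1, (8|11)=-1; (−1)^{4·6·5}·(-1)^6·(-1)^4 = +1.
v=37: a=37^4·(≡8), b=37^6·(≡35) mod 37; (8|37)=-1, (35|37)=-1; (−1)^{4·6·18}·(-1)^6·(-1)^4 = +1.
v=31: a=31^2·(≡8), b=31^3·(≡29) mod 31; (8|31)=+1, (29|31)=-1; (−1)^{2·3·15}·(+1)^3·(-1)^2 = +1.
|Ram(238119, -31)| = 4, even; anisotropic at {3, 17, 23, 29}.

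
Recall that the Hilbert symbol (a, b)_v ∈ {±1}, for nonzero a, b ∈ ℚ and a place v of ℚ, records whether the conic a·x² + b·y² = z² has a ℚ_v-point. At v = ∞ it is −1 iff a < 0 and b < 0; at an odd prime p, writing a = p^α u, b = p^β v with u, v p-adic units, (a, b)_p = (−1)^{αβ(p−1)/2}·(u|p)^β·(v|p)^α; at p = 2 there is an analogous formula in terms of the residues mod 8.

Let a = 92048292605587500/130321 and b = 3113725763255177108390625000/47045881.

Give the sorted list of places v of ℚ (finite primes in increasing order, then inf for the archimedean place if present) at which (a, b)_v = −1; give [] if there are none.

[2, 3, 5, 7]

Mod squares: a ≡ 35, b ≡ 2730. Check v ∈ {∞, 2, 3, 5, 7, 13, 17, 19}.
v=∞: 35 > 0 and 2730 > 0  ⇒  (a,b)_∞ = +1.
v=3: a=3^2·(≡2), b=3^3·(≡1) mod 3; (2|3)=-1, (1|3)=+1; (−1)^{2·3·1}·(-1)^3·(+1)^2 = -1.
v=2: v_2(a)=2, v_2(b)=3; units ≡ 3, 5 (mod 8); ε·ε+αω+βω = 1·0+2·1+3·1 ≡ 1  ⇒  (a,b)_2 = -1.
v=5: a=5^5·(≡3), b=5^9·(≡1) mod 5; (3|5)=-1, (1|5)=+1; (−1)^{5·9·2}·(-1)^9·(+1)^5 = -1.
v=13: a=13^4·(≡3), b=13^5·(≡7) mod 13; (3|13)=+1, (7|13)=-1; (−1)^{4·5·6}·(+1)^5·(-1)^4 = +1.
v=7: a=7^3·(≡6), b=7^7·(≡6) mod 7; (6|7)=-1, (6|7)=-1; (−1)^{3·7·3}·(-1)^7·(-1)^3 = -1.
v=17: a=17^4·(≡1), b=17^6·(≡11) mod 17; (1|17)=+1, (11|17)=-1; (−1)^{4·6·8}·(+1)^6·(-1)^4 = +1.
v=19: a=19^-4·(≡7), b=19^-6·(≡14) mod 19; (7|19)=+1, (14|19)=-1; (−1)^{-4·-6·9}·(+1)^-6·(-1)^-4 = +1.
(35, 2730 / ℚ) ramifies at {2, 3, 5, 7}: a division algebra.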